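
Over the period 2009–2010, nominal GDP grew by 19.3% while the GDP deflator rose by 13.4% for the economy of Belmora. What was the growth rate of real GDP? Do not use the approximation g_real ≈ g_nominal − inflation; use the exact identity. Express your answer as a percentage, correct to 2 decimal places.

5.20%

(1 + g_nom) = (1 + g_real)(1 + π), so g_real = 1.1930 / 1.1340 − 1 = 0.05203.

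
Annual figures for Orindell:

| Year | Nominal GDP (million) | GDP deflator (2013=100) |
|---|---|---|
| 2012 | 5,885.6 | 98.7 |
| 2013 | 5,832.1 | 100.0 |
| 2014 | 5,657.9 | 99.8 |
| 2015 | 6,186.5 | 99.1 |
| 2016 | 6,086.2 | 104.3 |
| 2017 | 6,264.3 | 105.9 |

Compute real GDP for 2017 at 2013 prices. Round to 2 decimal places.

5,915.30 million

Real GDP 2017 = 6264.3 / 1.059 = 5915.30.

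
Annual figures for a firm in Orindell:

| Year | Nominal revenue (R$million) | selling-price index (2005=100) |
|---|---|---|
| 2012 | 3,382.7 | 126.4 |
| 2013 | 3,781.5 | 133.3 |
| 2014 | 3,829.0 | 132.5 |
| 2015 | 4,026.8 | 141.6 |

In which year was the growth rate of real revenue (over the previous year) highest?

2013

2013: real = 3781.5/1.333 = 2836.83; growth vs 2012 (2676.19) = 6.00%.
2014: real = 3829.0/1.325 = 2889.81; growth vs 2013 (2836.83) = 1.87%.
2015: real = 4026.8/1.416 = 2843.79; growth vs 2014 (2889.81) = -1.59%.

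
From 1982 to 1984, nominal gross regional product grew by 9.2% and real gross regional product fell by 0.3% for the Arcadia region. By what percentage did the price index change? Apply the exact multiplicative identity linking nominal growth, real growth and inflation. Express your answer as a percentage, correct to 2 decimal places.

(1 + g_nom) = (1 + g_real)(1 + π), so π = 1.0920 / 0.9970 − 1 = 0.09529.

9.53%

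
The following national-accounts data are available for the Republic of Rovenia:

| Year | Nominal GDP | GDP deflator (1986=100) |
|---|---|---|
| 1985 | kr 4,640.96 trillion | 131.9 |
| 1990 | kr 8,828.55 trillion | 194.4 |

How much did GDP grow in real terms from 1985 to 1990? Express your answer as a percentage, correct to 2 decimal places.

29.07%

Deflate each year: 1985 → 4640.96/1.319 = 3518.54; 1990 → 8828.55/1.944 = 4541.44.
So real GDP changed by 4541.44/3518.54 − 1 = 0.2907, i.e. 29.07%.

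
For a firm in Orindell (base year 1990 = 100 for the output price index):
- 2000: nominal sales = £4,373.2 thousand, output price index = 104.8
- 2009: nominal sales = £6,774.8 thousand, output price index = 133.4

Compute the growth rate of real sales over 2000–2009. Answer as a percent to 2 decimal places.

21.70%

Real sales 2000 = 4373.2 / 1.048 = 4172.90.
Real sales 2009 = 6774.8 / 1.334 = 5078.56.
Real growth = 5078.56 / 4172.90 − 1 = 0.2170.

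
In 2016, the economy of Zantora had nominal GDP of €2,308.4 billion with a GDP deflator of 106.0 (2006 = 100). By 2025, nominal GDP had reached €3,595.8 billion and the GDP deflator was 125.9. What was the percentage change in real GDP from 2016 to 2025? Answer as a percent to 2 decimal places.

31.15%

Deflate each year: 2016 → 2308.4/1.060 = 2177.74; 2025 → 3595.8/1.259 = 2856.08.
So real GDP changed by 2856.08/2177.74 − 1 = 0.3115, i.e. 31.15%.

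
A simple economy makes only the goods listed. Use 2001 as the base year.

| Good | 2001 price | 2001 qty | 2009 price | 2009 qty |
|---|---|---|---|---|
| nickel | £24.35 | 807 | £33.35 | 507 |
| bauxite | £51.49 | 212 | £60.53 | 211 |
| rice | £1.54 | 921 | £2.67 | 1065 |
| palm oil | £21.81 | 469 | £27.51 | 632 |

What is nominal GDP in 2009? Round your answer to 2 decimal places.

£49910.15

Nominal GDP 2009 = Σ (p_2009 × q_2009) = 33.35·507 + 60.53·211 + 2.67·1065 + 27.51·632 = 49910.15.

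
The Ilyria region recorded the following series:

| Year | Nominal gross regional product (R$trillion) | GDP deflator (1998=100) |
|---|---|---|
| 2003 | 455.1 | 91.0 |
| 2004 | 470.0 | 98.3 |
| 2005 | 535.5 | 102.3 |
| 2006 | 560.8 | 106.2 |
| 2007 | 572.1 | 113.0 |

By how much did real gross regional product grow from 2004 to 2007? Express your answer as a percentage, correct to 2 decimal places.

5.89%

Real gross regional product 2004 = 470.0/0.983 = 478.13.
Real gross regional product 2007 = 572.1/1.130 = 506.28.
Change = 506.28/478.13 − 1 = 0.0589.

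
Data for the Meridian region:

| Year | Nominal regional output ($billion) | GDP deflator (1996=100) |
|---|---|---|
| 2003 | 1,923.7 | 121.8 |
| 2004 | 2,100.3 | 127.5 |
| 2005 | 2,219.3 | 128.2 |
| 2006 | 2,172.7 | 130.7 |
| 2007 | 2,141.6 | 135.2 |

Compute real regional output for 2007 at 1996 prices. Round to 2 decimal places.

Real regional output 2007 = 2141.6 / 1.352 = 1584.02.

$1,584.02 billion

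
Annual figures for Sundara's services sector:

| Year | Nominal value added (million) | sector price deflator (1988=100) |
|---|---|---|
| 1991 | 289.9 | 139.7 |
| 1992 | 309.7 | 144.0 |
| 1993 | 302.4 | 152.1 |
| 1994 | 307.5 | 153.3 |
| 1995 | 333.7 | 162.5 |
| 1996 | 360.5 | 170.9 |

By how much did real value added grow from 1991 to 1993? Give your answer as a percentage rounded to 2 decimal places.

Real value added 1991 = 289.9/1.397 = 207.52.
Real value added 1993 = 302.4/1.521 = 198.82.
Change = 198.82/207.52 − 1 = -0.0419.

-4.19%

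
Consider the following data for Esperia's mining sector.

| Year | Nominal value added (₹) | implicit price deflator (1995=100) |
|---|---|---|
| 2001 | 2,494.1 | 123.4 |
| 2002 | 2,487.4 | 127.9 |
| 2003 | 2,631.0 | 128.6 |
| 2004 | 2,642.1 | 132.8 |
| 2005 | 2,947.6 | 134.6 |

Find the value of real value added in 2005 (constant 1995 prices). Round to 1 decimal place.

₹2,189.9

Real value added 2005 = 2947.6 / 1.346 = 2189.90.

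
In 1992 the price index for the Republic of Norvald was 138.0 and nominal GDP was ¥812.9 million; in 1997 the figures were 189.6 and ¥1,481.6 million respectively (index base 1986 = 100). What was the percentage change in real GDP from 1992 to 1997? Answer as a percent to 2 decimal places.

32.66%

Real GDP 1992 = 812.9 / 1.380 = 589.06.
Real GDP 1997 = 1481.6 / 1.896 = 781.43.
Real growth = 781.43 / 589.06 − 1 = 0.3266.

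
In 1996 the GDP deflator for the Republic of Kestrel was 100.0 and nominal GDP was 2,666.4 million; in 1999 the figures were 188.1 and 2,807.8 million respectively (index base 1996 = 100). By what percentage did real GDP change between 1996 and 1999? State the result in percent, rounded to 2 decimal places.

Real GDP 1996 = 2666.4 / 1.000 = 2666.40.
Real GDP 1999 = 2807.8 / 1.881 = 1492.72.
Real growth = 1492.72 / 2666.40 − 1 = -0.4402.

-44.02%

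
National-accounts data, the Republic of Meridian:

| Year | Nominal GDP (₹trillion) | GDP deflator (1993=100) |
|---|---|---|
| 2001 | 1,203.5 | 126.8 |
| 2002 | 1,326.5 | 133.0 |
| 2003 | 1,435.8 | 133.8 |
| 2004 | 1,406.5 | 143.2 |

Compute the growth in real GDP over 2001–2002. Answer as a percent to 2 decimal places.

5.08%

Real GDP 2001 = 1203.5/1.268 = 949.13.
Real GDP 2002 = 1326.5/1.330 = 997.37.
Change = 997.37/949.13 − 1 = 0.0508.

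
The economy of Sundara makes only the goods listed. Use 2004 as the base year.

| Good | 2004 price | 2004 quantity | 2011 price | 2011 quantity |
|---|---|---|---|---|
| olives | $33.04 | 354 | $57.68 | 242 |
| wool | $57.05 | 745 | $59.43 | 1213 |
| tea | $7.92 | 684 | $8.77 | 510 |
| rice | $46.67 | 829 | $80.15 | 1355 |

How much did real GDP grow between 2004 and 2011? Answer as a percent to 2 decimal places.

46.97%

Real GDP 2004 = Nominal GDP 2004 = 33.04·354 + 57.05·745 + 7.92·684 + 46.67·829 = 98305.12.
Real GDP 2011 (at 2004 prices) = 33.04·242 + 57.05·1213 + 7.92·510 + 46.67·1355 = 144474.38.
Real growth = 144474.38/98305.12 − 1 = 0.4697.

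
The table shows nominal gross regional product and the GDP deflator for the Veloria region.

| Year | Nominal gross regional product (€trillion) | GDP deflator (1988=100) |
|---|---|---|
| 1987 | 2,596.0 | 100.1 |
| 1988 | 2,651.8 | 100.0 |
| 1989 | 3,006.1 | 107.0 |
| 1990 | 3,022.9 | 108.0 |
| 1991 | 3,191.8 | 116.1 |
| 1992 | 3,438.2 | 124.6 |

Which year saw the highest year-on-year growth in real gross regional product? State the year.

1988: real = 2651.8/1.000 = 2651.80; growth vs 1987 (2593.41) = 2.25%.
1989: real = 3006.1/1.070 = 2809.44; growth vs 1988 (2651.80) = 5.94%.
1990: real = 3022.9/1.080 = 2798.98; growth vs 1989 (2809.44) = -0.37%.
1991: real = 3191.8/1.161 = 2749.18; growth vs 1990 (2798.98) = -1.78%.
1992: real = 3438.2/1.246 = 2759.39; growth vs 1991 (2749.18) = 0.37%.

1989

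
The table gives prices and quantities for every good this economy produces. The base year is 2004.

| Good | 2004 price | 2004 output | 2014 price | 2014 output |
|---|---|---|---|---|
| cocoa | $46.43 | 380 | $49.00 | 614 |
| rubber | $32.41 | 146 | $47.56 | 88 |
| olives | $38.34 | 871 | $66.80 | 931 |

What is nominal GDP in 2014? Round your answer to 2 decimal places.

Nominal GDP 2014 = Σ (p_2014 × q_2014) = 49.00·614 + 47.56·88 + 66.80·931 = 96462.08.

$96462.08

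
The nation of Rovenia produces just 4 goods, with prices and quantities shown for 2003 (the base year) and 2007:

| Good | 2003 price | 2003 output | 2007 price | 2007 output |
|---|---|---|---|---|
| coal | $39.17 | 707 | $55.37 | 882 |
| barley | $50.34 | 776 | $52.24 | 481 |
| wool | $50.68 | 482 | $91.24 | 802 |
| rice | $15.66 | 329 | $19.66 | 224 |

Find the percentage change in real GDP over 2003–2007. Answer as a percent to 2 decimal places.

Real GDP 2003 = Nominal GDP 2003 = 39.17·707 + 50.34·776 + 50.68·482 + 15.66·329 = 96336.93.
Real GDP 2007 (at 2003 prices) = 39.17·882 + 50.34·481 + 50.68·802 + 15.66·224 = 102914.68.
Real growth = 102914.68/96336.93 − 1 = 0.0683.

6.83%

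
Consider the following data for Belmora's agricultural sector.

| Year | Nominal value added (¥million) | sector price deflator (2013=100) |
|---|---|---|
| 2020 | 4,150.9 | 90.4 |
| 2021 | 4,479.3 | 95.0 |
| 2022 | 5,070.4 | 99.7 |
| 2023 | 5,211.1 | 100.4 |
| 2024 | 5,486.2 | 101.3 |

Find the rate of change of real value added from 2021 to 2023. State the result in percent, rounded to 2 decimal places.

10.08%

Real value added 2021 = 4479.3/0.950 = 4715.05.
Real value added 2023 = 5211.1/1.004 = 5190.34.
Change = 5190.34/4715.05 − 1 = 0.1008.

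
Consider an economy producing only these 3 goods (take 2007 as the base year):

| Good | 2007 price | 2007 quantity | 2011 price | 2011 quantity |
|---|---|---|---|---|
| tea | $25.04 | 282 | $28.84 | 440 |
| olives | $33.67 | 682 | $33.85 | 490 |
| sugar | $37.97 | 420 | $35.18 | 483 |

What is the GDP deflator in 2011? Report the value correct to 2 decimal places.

100.90

Nominal GDP 2011 = 28.84·440 + 33.85·490 + 35.18·483 = 46268.04.
Real GDP 2011 (at 2007 prices) = 25.04·440 + 33.67·490 + 37.97·483 = 45855.41.
Deflator = Nominal/Real × 100 = 46268.04/45855.41 × 100 = 100.900.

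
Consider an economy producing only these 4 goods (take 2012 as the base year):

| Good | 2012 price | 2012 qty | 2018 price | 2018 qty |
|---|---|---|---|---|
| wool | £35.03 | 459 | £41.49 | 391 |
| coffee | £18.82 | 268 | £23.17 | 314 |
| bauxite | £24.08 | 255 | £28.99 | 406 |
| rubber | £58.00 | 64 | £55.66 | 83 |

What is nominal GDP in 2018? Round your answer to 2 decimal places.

£39887.69

Nominal GDP 2018 = Σ (p_2018 × q_2018) = 41.49·391 + 23.17·314 + 28.99·406 + 55.66·83 = 39887.69.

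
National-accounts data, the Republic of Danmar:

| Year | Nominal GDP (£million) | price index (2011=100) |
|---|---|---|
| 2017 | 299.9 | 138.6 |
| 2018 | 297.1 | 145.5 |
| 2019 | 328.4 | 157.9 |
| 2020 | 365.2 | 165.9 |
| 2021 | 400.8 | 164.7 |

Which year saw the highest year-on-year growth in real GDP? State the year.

2021

2018: real = 297.1/1.455 = 204.19; growth vs 2017 (216.38) = -5.63%.
2019: real = 328.4/1.579 = 207.98; growth vs 2018 (204.19) = 1.86%.
2020: real = 365.2/1.659 = 220.13; growth vs 2019 (207.98) = 5.84%.
2021: real = 400.8/1.647 = 243.35; growth vs 2020 (220.13) = 10.55%.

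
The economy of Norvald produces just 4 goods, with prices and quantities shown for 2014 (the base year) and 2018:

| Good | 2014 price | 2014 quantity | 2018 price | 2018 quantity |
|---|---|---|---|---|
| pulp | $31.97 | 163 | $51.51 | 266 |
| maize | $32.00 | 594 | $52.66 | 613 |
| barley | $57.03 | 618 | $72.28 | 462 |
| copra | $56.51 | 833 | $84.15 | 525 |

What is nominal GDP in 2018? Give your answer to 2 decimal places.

Nominal GDP 2018 = Σ (p_2018 × q_2018) = 51.51·266 + 52.66·613 + 72.28·462 + 84.15·525 = 123554.35.

$123554.35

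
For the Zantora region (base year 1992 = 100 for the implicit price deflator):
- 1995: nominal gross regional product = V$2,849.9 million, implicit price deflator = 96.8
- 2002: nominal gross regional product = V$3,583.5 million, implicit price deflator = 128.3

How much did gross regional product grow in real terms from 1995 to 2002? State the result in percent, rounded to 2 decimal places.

-5.13%

Real gross regional product 1995 = 2849.9 / 0.968 = 2944.11.
Real gross regional product 2002 = 3583.5 / 1.283 = 2793.06.
Real growth = 2793.06 / 2944.11 − 1 = -0.0513.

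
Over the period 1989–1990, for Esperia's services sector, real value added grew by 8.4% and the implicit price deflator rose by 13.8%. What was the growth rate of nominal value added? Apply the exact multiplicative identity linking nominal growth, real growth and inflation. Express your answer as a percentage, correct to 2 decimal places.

23.36%

(1 + g_nom) = (1 + g_real)(1 + π) = 1.0840 × 1.1380 = 1.23359.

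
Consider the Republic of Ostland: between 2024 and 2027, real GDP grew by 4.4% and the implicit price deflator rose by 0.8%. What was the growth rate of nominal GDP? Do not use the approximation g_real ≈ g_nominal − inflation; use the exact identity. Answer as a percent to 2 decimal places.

(1 + g_nom) = (1 + g_real)(1 + π) = 1.0440 × 1.0080 = 1.05235.

5.24%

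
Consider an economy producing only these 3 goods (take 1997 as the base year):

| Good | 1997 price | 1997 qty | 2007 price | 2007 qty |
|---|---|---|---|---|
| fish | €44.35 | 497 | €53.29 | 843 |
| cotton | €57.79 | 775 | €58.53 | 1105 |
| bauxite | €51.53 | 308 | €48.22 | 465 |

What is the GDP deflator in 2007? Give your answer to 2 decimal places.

Nominal GDP 2007 = 53.29·843 + 58.53·1105 + 48.22·465 = 132021.42.
Real GDP 2007 (at 1997 prices) = 44.35·843 + 57.79·1105 + 51.53·465 = 125206.45.
Deflator = Nominal/Real × 100 = 132021.42/125206.45 × 100 = 105.443.

105.44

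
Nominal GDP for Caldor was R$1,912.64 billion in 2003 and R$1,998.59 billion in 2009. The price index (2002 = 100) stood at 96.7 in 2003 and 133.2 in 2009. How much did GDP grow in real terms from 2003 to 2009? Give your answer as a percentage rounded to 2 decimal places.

-24.14%

Real GDP 2003 = 1912.64 / 0.967 = 1977.91.
Real GDP 2009 = 1998.59 / 1.332 = 1500.44.
Real growth = 1500.44 / 1977.91 − 1 = -0.2414.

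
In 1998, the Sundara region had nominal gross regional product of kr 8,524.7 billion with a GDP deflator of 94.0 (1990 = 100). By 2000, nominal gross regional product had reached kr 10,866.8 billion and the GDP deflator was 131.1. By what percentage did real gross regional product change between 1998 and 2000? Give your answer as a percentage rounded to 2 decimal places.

Real gross regional product 1998 = 8524.7 / 0.940 = 9068.83.
Real gross regional product 2000 = 10866.8 / 1.311 = 8288.94.
Real growth = 8288.94 / 9068.83 − 1 = -0.0860.

-8.60%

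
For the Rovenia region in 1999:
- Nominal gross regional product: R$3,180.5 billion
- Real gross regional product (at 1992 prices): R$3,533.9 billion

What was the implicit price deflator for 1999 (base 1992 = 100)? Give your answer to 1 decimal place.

implicit price deflator = (Nominal / Real) × 100 = 3180.5 / 3533.9 × 100 = 90.00.

90.0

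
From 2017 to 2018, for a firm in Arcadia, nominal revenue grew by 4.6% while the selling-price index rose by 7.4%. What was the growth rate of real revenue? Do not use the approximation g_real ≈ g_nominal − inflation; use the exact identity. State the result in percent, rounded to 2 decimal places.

(1 + g_nom) = (1 + g_real)(1 + π), so g_real = 1.0460 / 1.0740 − 1 = -0.02607.

-2.61%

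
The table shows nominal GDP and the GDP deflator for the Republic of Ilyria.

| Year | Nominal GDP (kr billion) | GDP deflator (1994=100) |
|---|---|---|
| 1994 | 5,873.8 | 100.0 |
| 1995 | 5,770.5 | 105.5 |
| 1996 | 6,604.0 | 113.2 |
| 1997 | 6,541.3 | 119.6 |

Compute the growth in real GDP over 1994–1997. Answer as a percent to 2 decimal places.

-6.89%

Real GDP 1994 = 5873.8/1.000 = 5873.80.
Real GDP 1997 = 6541.3/1.196 = 5469.31.
Change = 5469.31/5873.80 − 1 = -0.0689.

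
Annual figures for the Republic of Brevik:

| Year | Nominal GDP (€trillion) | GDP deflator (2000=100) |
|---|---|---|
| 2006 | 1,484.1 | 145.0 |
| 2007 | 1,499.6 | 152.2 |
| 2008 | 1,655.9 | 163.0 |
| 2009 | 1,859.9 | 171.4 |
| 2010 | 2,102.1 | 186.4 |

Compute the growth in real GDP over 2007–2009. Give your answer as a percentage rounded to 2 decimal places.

10.13%

Real GDP 2007 = 1499.6/1.522 = 985.28.
Real GDP 2009 = 1859.9/1.714 = 1085.12.
Change = 1085.12/985.28 − 1 = 0.1013.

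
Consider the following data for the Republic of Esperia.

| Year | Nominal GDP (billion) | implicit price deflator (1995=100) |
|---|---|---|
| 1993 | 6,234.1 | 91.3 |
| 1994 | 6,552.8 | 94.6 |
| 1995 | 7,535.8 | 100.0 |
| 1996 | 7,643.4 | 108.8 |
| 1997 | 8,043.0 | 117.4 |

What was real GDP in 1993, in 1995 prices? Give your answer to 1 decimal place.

6,828.1 billion

Real GDP 1993 = 6234.1 / 0.913 = 6828.15.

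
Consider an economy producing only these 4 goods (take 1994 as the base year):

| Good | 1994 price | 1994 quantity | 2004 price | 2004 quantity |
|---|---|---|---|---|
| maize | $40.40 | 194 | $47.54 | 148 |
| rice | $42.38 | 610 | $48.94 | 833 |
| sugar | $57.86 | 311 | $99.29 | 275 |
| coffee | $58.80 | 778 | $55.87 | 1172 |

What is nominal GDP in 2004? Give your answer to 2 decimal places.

Nominal GDP 2004 = Σ (p_2004 × q_2004) = 47.54·148 + 48.94·833 + 99.29·275 + 55.87·1172 = 140587.33.

$140587.33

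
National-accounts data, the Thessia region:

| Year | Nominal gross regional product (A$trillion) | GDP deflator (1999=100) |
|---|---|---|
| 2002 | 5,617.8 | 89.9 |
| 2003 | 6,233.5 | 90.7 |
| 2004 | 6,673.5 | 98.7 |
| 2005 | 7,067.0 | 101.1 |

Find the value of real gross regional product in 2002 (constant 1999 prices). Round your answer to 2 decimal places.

A$6,248.94 trillion

Real gross regional product 2002 = 5617.8 / 0.899 = 6248.94.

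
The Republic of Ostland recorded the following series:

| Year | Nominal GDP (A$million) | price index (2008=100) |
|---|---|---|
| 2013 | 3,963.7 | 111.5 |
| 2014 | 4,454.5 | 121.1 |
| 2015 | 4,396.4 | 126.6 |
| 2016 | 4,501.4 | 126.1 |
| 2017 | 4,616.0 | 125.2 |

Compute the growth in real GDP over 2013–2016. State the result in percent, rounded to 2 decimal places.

0.42%

Real GDP 2013 = 3963.7/1.115 = 3554.89.
Real GDP 2016 = 4501.4/1.261 = 3569.71.
Change = 3569.71/3554.89 − 1 = 0.0042.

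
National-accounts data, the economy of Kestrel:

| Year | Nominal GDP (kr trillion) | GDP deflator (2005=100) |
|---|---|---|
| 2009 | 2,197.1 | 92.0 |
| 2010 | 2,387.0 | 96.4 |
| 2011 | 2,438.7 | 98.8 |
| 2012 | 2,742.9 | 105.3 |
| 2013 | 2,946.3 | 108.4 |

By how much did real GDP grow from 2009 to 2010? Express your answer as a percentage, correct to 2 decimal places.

Real GDP 2009 = 2197.1/0.920 = 2388.15.
Real GDP 2010 = 2387.0/0.964 = 2476.14.
Change = 2476.14/2388.15 − 1 = 0.0368.

3.68%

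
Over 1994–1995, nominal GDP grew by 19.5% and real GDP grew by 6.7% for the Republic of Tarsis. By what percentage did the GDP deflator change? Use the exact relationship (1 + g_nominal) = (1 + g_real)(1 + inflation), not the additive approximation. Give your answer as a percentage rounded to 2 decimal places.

12.00%

(1 + g_nom) = (1 + g_real)(1 + π), so π = 1.1950 / 1.0670 − 1 = 0.11996.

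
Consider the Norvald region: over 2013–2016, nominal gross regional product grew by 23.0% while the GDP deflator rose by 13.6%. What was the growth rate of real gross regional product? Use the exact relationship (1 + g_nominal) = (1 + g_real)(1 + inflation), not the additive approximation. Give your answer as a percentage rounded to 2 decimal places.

8.27%

(1 + g_nom) = (1 + g_real)(1 + π), so g_real = 1.2300 / 1.1360 − 1 = 0.08275.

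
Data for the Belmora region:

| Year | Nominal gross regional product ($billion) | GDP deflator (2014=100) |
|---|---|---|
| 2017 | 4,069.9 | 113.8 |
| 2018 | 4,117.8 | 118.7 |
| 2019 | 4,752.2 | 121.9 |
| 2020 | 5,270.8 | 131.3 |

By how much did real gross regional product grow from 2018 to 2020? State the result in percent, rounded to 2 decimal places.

15.72%

Real gross regional product 2018 = 4117.8/1.187 = 3469.08.
Real gross regional product 2020 = 5270.8/1.313 = 4014.32.
Change = 4014.32/3469.08 − 1 = 0.1572.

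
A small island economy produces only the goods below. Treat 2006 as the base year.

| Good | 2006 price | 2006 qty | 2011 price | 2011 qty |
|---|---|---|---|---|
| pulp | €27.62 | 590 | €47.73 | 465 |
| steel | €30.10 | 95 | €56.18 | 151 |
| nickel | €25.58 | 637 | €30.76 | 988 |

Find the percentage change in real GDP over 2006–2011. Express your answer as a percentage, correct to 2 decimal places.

Real GDP 2006 = Nominal GDP 2006 = 27.62·590 + 30.10·95 + 25.58·637 = 35449.76.
Real GDP 2011 (at 2006 prices) = 27.62·465 + 30.10·151 + 25.58·988 = 42661.44.
Real growth = 42661.44/35449.76 − 1 = 0.2034.

20.34%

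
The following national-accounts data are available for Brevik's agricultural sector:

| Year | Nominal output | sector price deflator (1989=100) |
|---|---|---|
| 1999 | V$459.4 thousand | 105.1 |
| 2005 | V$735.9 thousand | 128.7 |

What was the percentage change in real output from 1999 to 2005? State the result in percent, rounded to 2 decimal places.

30.81%

Real output 1999 = 459.4 / 1.051 = 437.11.
Real output 2005 = 735.9 / 1.287 = 571.79.
Real growth = 571.79 / 437.11 − 1 = 0.3081.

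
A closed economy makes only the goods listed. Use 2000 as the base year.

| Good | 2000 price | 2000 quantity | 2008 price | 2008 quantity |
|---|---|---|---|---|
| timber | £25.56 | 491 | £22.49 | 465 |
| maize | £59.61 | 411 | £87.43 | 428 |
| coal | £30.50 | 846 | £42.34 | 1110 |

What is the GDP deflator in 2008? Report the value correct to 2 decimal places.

133.15

Nominal GDP 2008 = 22.49·465 + 87.43·428 + 42.34·1110 = 94875.29.
Real GDP 2008 (at 2000 prices) = 25.56·465 + 59.61·428 + 30.50·1110 = 71253.48.
Deflator = Nominal/Real × 100 = 94875.29/71253.48 × 100 = 133.152.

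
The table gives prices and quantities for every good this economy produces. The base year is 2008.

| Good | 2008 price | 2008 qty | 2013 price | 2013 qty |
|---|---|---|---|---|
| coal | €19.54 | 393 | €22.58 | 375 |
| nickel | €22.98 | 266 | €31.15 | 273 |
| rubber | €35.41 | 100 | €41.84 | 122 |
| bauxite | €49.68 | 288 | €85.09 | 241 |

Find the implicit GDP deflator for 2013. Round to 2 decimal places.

Nominal GDP 2013 = 22.58·375 + 31.15·273 + 41.84·122 + 85.09·241 = 42582.62.
Real GDP 2013 (at 2008 prices) = 19.54·375 + 22.98·273 + 35.41·122 + 49.68·241 = 29893.94.
Deflator = Nominal/Real × 100 = 42582.62/29893.94 × 100 = 142.446.

142.45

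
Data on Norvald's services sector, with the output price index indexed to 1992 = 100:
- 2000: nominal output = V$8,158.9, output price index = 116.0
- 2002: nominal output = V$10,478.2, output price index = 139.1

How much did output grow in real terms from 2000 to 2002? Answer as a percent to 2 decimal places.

7.10%

Real output 2000 = 8158.9 / 1.160 = 7033.53.
Real output 2002 = 10478.2 / 1.391 = 7532.85.
Real growth = 7532.85 / 7033.53 − 1 = 0.0710.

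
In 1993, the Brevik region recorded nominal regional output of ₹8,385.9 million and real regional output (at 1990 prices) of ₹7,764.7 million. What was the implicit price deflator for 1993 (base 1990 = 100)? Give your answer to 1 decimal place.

implicit price deflator = (Nominal / Real) × 100 = 8385.9 / 7764.7 × 100 = 108.00.

108.0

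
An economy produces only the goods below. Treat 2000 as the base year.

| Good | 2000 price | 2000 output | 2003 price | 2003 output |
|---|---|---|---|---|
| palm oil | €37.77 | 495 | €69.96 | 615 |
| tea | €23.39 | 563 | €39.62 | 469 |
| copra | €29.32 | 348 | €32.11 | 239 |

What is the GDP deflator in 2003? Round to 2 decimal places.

Nominal GDP 2003 = 69.96·615 + 39.62·469 + 32.11·239 = 69281.47.
Real GDP 2003 (at 2000 prices) = 37.77·615 + 23.39·469 + 29.32·239 = 41205.94.
Deflator = Nominal/Real × 100 = 69281.47/41205.94 × 100 = 168.135.

168.13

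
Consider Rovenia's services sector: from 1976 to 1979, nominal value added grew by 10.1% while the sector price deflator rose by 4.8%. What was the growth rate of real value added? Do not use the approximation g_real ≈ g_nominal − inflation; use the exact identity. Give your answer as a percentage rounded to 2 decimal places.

(1 + g_nom) = (1 + g_real)(1 + π), so g_real = 1.1010 / 1.0480 − 1 = 0.05057.

5.06%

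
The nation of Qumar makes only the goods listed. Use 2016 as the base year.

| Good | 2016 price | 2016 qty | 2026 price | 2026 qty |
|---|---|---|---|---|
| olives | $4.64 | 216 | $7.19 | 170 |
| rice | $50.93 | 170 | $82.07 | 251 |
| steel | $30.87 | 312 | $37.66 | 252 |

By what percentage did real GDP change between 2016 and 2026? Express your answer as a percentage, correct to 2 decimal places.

Real GDP 2016 = Nominal GDP 2016 = 4.64·216 + 50.93·170 + 30.87·312 = 19291.78.
Real GDP 2026 (at 2016 prices) = 4.64·170 + 50.93·251 + 30.87·252 = 21351.47.
Real growth = 21351.47/19291.78 − 1 = 0.1068.

10.68%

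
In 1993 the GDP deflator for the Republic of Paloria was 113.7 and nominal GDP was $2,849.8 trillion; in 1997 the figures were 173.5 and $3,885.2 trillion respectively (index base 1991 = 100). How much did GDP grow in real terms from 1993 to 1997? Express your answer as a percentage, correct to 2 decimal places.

Real GDP 1993 = 2849.8 / 1.137 = 2506.42.
Real GDP 1997 = 3885.2 / 1.735 = 2239.31.
Real growth = 2239.31 / 2506.42 − 1 = -0.1066.

-10.66%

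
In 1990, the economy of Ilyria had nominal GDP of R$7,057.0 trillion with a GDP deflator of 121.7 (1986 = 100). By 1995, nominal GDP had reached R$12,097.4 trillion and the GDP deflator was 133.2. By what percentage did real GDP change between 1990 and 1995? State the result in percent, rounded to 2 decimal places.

Real GDP 1990 = 7057.0 / 1.217 = 5798.69.
Real GDP 1995 = 12097.4 / 1.332 = 9082.13.
Real growth = 9082.13 / 5798.69 − 1 = 0.5662.

56.62%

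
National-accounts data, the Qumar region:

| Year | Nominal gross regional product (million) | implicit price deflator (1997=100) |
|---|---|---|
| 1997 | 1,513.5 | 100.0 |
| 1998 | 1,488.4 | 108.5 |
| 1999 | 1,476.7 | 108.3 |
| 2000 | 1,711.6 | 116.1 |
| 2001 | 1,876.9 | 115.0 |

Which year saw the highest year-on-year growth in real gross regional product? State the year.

1998: real = 1488.4/1.085 = 1371.80; growth vs 1997 (1513.50) = -9.36%.
1999: real = 1476.7/1.083 = 1363.53; growth vs 1998 (1371.80) = -0.60%.
2000: real = 1711.6/1.161 = 1474.25; growth vs 1999 (1363.53) = 8.12%.
2001: real = 1876.9/1.150 = 1632.09; growth vs 2000 (1474.25) = 10.71%.

2001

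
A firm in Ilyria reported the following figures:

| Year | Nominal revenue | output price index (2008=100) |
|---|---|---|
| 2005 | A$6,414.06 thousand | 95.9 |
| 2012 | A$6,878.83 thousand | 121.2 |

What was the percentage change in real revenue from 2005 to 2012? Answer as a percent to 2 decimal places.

-15.14%

Real revenue 2005 = 6414.06 / 0.959 = 6688.28.
Real revenue 2012 = 6878.83 / 1.212 = 5675.60.
Real growth = 5675.60 / 6688.28 − 1 = -0.1514.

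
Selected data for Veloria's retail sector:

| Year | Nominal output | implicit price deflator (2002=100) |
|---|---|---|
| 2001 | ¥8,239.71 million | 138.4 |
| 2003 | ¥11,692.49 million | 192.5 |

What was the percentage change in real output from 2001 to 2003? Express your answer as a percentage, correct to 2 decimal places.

Real output 2001 = 8239.71 / 1.384 = 5953.55.
Real output 2003 = 11692.49 / 1.925 = 6074.02.
Real growth = 6074.02 / 5953.55 − 1 = 0.0202.

2.02%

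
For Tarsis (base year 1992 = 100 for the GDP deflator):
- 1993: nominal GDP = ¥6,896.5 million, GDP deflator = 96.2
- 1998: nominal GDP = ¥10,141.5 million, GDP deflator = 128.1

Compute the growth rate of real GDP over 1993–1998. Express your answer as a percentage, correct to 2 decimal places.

Real GDP 1993 = 6896.5 / 0.962 = 7168.92.
Real GDP 1998 = 10141.5 / 1.281 = 7916.86.
Real growth = 7916.86 / 7168.92 − 1 = 0.1043.

10.43%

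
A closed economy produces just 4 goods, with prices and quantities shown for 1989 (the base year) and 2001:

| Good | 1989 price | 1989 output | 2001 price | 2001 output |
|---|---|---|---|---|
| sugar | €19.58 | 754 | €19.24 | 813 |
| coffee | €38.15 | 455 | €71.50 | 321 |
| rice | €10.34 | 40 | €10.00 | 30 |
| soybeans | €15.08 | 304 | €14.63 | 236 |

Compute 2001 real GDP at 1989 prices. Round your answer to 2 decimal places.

€32033.77

Real GDP 2001 = Σ (p_1989 × q_2001) = 19.58·813 + 38.15·321 + 10.34·30 + 15.08·236 = 32033.77.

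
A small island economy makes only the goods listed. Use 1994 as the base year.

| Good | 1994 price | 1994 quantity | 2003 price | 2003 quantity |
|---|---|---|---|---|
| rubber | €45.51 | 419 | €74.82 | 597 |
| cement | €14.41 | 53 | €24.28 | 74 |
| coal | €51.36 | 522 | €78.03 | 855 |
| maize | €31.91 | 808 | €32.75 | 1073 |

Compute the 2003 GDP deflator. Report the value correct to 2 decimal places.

Nominal GDP 2003 = 74.82·597 + 24.28·74 + 78.03·855 + 32.75·1073 = 148320.66.
Real GDP 2003 (at 1994 prices) = 45.51·597 + 14.41·74 + 51.36·855 + 31.91·1073 = 106388.04.
Deflator = Nominal/Real × 100 = 148320.66/106388.04 × 100 = 139.415.

139.41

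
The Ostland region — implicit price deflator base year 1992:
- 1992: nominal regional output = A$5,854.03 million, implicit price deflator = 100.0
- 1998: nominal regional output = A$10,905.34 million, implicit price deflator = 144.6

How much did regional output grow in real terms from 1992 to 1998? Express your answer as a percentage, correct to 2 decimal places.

28.83%

Deflate each year: 1992 → 5854.03/1.000 = 5854.03; 1998 → 10905.34/1.446 = 7541.73.
So real regional output changed by 7541.73/5854.03 − 1 = 0.2883, i.e. 28.83%.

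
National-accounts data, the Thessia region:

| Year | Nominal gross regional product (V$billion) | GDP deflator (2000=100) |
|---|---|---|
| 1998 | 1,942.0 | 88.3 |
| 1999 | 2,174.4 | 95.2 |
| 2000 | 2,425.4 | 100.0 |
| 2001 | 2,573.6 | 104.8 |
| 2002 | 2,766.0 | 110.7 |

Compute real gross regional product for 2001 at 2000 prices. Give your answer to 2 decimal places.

V$2,455.73 billion

Real gross regional product 2001 = 2573.6 / 1.048 = 2455.73.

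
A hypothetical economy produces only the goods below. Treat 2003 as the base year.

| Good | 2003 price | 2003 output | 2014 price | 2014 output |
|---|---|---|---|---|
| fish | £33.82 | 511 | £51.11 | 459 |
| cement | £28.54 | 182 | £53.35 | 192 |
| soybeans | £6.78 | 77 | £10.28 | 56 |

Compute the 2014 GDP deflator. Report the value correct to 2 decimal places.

Nominal GDP 2014 = 51.11·459 + 53.35·192 + 10.28·56 = 34278.37.
Real GDP 2014 (at 2003 prices) = 33.82·459 + 28.54·192 + 6.78·56 = 21382.74.
Deflator = Nominal/Real × 100 = 34278.37/21382.74 × 100 = 160.309.

160.31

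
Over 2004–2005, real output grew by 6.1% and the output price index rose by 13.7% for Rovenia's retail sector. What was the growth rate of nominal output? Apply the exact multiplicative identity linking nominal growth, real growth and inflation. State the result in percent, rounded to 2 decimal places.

20.64%

(1 + g_nom) = (1 + g_real)(1 + π) = 1.0610 × 1.1370 = 1.20636.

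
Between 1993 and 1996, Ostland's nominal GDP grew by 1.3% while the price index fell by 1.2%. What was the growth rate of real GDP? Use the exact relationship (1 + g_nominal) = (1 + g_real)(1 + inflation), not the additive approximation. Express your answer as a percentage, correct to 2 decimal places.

2.53%

(1 + g_nom) = (1 + g_real)(1 + π), so g_real = 1.0130 / 0.9880 − 1 = 0.02530.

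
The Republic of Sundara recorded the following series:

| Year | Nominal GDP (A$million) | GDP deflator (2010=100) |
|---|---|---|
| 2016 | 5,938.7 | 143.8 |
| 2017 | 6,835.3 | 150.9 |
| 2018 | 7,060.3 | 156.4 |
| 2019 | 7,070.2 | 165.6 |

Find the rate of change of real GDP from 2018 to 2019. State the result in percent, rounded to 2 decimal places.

Real GDP 2018 = 7060.3/1.564 = 4514.26.
Real GDP 2019 = 7070.2/1.656 = 4269.44.
Change = 4269.44/4514.26 − 1 = -0.0542.

-5.42%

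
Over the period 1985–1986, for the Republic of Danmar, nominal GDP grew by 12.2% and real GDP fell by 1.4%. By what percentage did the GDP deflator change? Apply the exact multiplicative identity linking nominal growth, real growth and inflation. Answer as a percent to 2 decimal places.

(1 + g_nom) = (1 + g_real)(1 + π), so π = 1.1220 / 0.9860 − 1 = 0.13793.

13.79%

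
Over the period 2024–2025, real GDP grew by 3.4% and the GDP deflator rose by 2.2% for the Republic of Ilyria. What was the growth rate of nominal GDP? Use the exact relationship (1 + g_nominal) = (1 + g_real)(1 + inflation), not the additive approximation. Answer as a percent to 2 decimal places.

(1 + g_nom) = (1 + g_real)(1 + π) = 1.0340 × 1.0220 = 1.05675.

5.67%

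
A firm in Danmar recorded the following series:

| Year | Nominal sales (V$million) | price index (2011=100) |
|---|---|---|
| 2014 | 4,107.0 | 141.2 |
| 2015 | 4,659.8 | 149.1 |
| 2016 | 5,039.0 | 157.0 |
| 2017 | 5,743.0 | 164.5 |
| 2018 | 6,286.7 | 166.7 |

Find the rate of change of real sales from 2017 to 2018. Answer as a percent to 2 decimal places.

8.02%

Real sales 2017 = 5743.0/1.645 = 3491.19.
Real sales 2018 = 6286.7/1.667 = 3771.27.
Change = 3771.27/3491.19 − 1 = 0.0802.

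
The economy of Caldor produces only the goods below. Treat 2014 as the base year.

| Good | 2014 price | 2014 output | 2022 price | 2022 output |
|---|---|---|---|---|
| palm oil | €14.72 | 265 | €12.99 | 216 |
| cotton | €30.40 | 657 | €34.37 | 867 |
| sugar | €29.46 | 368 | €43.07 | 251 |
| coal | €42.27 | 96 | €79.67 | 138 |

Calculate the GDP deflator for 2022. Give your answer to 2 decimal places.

Nominal GDP 2022 = 12.99·216 + 34.37·867 + 43.07·251 + 79.67·138 = 54409.66.
Real GDP 2022 (at 2014 prices) = 14.72·216 + 30.40·867 + 29.46·251 + 42.27·138 = 42764.04.
Deflator = Nominal/Real × 100 = 54409.66/42764.04 × 100 = 127.232.

127.23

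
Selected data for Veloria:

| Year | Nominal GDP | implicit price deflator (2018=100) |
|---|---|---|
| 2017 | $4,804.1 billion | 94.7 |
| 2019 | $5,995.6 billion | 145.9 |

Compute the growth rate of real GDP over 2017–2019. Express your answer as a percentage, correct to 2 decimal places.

Deflate each year: 2017 → 4804.1/0.947 = 5072.97; 2019 → 5995.6/1.459 = 4109.39.
So real GDP changed by 4109.39/5072.97 − 1 = -0.1899, i.e. -18.99%.

-18.99%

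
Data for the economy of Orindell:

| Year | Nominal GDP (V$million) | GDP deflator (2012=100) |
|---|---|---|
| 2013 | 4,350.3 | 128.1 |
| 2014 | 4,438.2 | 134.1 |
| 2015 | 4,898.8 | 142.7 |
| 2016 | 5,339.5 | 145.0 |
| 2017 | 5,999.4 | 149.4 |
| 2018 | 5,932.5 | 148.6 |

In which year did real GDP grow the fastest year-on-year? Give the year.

2017

2014: real = 4438.2/1.341 = 3309.62; growth vs 2013 (3396.02) = -2.54%.
2015: real = 4898.8/1.427 = 3432.94; growth vs 2014 (3309.62) = 3.73%.
2016: real = 5339.5/1.450 = 3682.41; growth vs 2015 (3432.94) = 7.27%.
2017: real = 5999.4/1.494 = 4015.66; growth vs 2016 (3682.41) = 9.05%.
2018: real = 5932.5/1.486 = 3992.26; growth vs 2017 (4015.66) = -0.58%.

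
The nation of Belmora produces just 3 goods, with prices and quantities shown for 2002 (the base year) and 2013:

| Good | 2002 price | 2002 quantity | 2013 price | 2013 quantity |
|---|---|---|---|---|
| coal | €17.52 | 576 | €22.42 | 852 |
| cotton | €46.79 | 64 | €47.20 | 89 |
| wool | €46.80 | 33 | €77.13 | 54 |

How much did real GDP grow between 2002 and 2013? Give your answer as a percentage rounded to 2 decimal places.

47.76%

Real GDP 2002 = Nominal GDP 2002 = 17.52·576 + 46.79·64 + 46.80·33 = 14630.48.
Real GDP 2013 (at 2002 prices) = 17.52·852 + 46.79·89 + 46.80·54 = 21618.55.
Real growth = 21618.55/14630.48 − 1 = 0.4776.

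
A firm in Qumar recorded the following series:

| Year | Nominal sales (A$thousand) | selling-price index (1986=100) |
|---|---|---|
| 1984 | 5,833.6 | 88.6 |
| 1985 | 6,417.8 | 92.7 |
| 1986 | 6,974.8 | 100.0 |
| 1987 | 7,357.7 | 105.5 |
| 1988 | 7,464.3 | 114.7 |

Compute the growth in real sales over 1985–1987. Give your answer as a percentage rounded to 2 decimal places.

0.74%

Real sales 1985 = 6417.8/0.927 = 6923.19.
Real sales 1987 = 7357.7/1.055 = 6974.12.
Change = 6974.12/6923.19 − 1 = 0.0074.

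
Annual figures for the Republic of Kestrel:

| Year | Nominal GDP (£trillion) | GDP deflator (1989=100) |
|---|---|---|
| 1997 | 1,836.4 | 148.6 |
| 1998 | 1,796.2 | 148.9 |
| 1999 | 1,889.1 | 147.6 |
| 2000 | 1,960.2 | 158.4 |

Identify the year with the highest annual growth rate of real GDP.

1998: real = 1796.2/1.489 = 1206.31; growth vs 1997 (1235.80) = -2.39%.
1999: real = 1889.1/1.476 = 1279.88; growth vs 1998 (1206.31) = 6.10%.
2000: real = 1960.2/1.584 = 1237.50; growth vs 1999 (1279.88) = -3.31%.

1999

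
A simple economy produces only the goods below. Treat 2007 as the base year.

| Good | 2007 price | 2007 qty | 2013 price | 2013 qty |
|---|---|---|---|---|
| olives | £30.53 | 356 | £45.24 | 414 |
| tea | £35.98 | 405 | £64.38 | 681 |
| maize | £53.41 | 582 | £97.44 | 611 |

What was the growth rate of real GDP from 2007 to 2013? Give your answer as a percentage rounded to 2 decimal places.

Real GDP 2007 = Nominal GDP 2007 = 30.53·356 + 35.98·405 + 53.41·582 = 56525.20.
Real GDP 2013 (at 2007 prices) = 30.53·414 + 35.98·681 + 53.41·611 = 69775.31.
Real growth = 69775.31/56525.20 − 1 = 0.2344.

23.44%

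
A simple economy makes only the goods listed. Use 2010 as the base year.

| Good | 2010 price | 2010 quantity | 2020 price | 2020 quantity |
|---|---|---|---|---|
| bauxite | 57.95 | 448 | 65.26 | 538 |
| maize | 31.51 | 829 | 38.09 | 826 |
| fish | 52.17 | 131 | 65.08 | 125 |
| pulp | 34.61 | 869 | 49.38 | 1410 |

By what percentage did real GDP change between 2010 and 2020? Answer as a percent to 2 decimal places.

Real GDP 2010 = Nominal GDP 2010 = 57.95·448 + 31.51·829 + 52.17·131 + 34.61·869 = 88993.75.
Real GDP 2020 (at 2010 prices) = 57.95·538 + 31.51·826 + 52.17·125 + 34.61·1410 = 112525.71.
Real growth = 112525.71/88993.75 − 1 = 0.2644.

26.44%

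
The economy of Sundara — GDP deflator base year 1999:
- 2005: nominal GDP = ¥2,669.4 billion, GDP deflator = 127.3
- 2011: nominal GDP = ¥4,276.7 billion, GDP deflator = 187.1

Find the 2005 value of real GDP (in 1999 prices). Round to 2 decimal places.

Real GDP = Nominal / (GDP deflator/100) = 2669.4 / 1.273 = 2096.94.

¥2,096.94 billion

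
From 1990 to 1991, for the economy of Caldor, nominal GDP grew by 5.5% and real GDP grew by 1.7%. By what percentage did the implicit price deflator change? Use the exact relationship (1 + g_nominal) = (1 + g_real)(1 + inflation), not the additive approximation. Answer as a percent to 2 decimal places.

(1 + g_nom) = (1 + g_real)(1 + π), so π = 1.0550 / 1.0170 − 1 = 0.03736.

3.74%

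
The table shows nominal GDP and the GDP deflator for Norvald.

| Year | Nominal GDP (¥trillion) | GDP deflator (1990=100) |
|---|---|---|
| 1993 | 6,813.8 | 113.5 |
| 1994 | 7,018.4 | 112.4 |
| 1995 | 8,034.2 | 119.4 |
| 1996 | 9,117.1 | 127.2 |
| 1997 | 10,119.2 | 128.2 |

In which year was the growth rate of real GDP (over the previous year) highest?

1997

1994: real = 7018.4/1.124 = 6244.13; growth vs 1993 (6003.35) = 4.01%.
1995: real = 8034.2/1.194 = 6728.81; growth vs 1994 (6244.13) = 7.76%.
1996: real = 9117.1/1.272 = 7167.53; growth vs 1995 (6728.81) = 6.52%.
1997: real = 10119.2/1.282 = 7893.29; growth vs 1996 (7167.53) = 10.13%.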